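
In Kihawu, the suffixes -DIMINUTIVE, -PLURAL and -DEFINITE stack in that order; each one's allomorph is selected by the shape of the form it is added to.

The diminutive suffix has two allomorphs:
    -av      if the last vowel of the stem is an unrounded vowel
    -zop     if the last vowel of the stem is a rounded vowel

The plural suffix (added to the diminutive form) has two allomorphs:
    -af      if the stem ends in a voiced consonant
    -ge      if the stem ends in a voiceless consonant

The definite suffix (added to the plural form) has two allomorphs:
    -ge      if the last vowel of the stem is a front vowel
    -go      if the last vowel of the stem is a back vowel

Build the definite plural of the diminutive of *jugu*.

Since the last vowel of *jugu* is /u/ (a rounded vowel), it takes -zop, giving *juguzop*.
The diminutive form *juguzop*: final consonant = /p/, voiceless → -ge → *juguzopge*.
The plural form *juguzopge*: last vowel = /e/, a front vowel → -ge → *juguzopgege*.

juguzopgege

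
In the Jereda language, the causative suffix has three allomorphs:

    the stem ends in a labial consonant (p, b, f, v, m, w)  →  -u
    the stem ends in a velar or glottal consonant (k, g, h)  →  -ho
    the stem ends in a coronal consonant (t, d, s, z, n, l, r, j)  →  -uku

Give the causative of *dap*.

dapu

Since the final consonant of *dap* is /p/ (labial), it takes -u, giving *dapu*.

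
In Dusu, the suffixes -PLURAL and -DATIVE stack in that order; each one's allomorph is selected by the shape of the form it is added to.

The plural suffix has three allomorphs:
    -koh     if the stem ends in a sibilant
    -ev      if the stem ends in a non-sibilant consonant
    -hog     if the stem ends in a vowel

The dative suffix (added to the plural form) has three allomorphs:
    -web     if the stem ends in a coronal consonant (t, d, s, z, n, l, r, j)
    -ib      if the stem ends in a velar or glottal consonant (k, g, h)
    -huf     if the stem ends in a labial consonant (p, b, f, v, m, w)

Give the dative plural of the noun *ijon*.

ijonevhuf

*ijon* — final sound /n/ (a non-sibilant consonant) → -ev → *ijonev*.
Since the final consonant of the plural form *ijonev* is /v/ (labial), it takes -huf, giving *ijonevhuf*.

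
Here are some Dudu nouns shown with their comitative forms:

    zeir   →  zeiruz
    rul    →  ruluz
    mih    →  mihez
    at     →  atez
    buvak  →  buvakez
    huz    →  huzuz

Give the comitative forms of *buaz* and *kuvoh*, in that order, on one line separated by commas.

Looking at the final consonant of each stem: -ez when the stem ends in a voiceless consonant (*mih*, *at*, *buvak*); -uz when the stem ends in a voiced consonant (*zeir*, *rul*, *huz*).
The final consonant of *buaz* is /z/, which is voiced, so the suffix is -uz, giving *buazuz*.
The final consonant of *kuvoh* is /h/, which is voiceless, so the suffix is -ez, giving *kuvohez*.

buazuz, kuvohez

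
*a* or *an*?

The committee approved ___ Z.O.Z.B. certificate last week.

The indefinite article is chosen by the initial *sound* of the following word, not its spelling.
The initialism *Z.O.Z.B.* is read letter by letter; the first letter, Z, is pronounced /ziː/, which begins with a consonant sound.
So the article is *a*: The committee approved a Z.O.Z.B. certificate last week.

a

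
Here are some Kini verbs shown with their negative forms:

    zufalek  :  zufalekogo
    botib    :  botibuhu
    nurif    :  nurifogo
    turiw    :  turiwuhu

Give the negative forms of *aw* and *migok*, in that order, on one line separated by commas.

awuhu, migokogo

The pattern is voicing of the final consonant: -ogo when the stem ends in a voiceless consonant (*zufalek*, *nurif*); -uhu when the stem ends in a voiced consonant (*botib*, *turiw*).
*aw*: final consonant = /w/, voiced → -uhu → *awuhu*.
Since the final consonant of *migok* is /k/ (voiceless), it takes -ogo, giving *migokogo*.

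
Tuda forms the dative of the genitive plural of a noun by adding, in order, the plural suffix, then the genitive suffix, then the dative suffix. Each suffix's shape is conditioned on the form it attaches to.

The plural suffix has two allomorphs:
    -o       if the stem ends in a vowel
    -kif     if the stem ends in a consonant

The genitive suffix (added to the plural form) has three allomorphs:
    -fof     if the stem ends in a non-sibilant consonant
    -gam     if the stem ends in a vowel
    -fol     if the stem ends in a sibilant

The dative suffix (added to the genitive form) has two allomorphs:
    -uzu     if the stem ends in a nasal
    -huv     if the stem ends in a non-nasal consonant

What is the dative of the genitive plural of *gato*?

gatoogamuzu

*gato*: final sound = /o/, a vowel → -o → *gatoo*.
The final sound of the plural form *gatoo* is /o/, which is a vowel, so the genitive suffix is -gam, giving *gatoogam*.
Since the final consonant of the genitive form *gatoogam* is /m/ (a nasal), it takes -uzu, giving *gatoogamuzu*.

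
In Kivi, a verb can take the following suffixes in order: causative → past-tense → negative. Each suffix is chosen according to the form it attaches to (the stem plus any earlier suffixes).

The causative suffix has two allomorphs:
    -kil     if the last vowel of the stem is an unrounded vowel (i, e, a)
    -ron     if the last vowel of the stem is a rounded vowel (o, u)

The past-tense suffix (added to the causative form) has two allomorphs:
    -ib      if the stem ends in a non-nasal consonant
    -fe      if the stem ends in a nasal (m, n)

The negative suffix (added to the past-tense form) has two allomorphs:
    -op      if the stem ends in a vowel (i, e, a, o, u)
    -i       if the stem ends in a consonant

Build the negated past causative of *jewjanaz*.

Since the last vowel of *jewjanaz* is /a/ (an unrounded vowel), it takes -kil, giving *jewjanazkil*.
The final consonant of the causative form *jewjanazkil* is /l/, which is non-nasal, so the past-tense suffix is -ib, giving *jewjanazkilib*.
Since the final sound of the past-tense form *jewjanazkilib* is /b/ (a consonant), it takes -i, giving *jewjanazkilibi*.

jewjanazkilibi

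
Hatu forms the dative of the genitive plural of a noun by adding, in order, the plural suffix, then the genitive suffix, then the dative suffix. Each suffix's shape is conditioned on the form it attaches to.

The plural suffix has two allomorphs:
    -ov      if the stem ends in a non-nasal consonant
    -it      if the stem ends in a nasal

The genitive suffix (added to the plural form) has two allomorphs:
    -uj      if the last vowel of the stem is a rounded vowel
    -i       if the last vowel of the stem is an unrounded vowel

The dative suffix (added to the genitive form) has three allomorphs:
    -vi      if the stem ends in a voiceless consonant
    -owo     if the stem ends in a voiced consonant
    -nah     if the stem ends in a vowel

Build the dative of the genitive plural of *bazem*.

bazemitinah

Since the final consonant of *bazem* is /m/ (a nasal), it takes -it, giving *bazemit*.
Since the last vowel of the plural form *bazemit* is /i/ (an unrounded vowel), it takes -i, giving *bazemiti*.
Since the final sound of the genitive form *bazemiti* is /i/ (a vowel), it takes -nah, giving *bazemitinah*.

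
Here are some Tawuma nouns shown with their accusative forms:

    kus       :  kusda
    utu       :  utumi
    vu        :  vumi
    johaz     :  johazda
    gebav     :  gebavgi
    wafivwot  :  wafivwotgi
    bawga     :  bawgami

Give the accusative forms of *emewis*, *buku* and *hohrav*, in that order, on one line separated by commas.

emewisda, bukumi, hohravgi

The pattern is sibilance of the final sound: -da when the stem ends in a sibilant (*kus*, *johaz*); -gi when the stem ends in a non-sibilant consonant (*gebav*, *wafivwot*); -mi when the stem ends in a vowel (*utu*, *vu*, *bawga*).
*emewis*: final sound = /s/, a sibilant → -da → *emewisda*.
Since the final sound of *buku* is /u/ (a vowel), it takes -mi, giving *bukumi*.
Since the final sound of *hohrav* is /v/ (a non-sibilant consonant), it takes -gi, giving *hohravgi*.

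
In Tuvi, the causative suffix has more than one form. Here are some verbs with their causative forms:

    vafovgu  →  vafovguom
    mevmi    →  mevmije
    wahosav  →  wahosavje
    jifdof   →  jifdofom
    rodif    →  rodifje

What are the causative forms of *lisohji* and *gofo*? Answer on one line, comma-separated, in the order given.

Looking at the last vowel of each stem: -om when the last vowel of the stem is a rounded vowel (*vafovgu*, *jifdof*); -je when the last vowel of the stem is an unrounded vowel (*mevmi*, *wahosav*, *rodif*).
*lisohji* — last vowel /i/ (an unrounded vowel) → -je → *lisohjije*.
*gofo* — last vowel /o/ (a rounded vowel) → -om → *gofoom*.

lisohjije, gofoom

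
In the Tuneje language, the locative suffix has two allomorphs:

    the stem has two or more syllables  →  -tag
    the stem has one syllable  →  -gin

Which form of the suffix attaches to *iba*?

*iba* (2 syllables) → -tag.

-tag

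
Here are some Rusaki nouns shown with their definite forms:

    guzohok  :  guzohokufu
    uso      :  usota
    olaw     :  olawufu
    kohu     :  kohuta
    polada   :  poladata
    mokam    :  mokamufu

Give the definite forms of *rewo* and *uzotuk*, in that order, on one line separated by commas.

The pattern is consonant vs. vowel: -ufu when the stem ends in a consonant (*guzohok*, *olaw*, *mokam*); -ta when the stem ends in a vowel (*uso*, *kohu*, *polada*).
*rewo*: final sound = /o/, a vowel → -ta → *rewota*.
Since the final sound of *uzotuk* is /k/ (a consonant), it takes -ufu, giving *uzotukufu*.

rewota, uzotukufu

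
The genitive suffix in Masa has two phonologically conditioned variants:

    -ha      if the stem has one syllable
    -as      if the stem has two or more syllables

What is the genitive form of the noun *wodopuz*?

*wodopuz* (3 syllables) → -as → *wodopuzas*.

wodopuzas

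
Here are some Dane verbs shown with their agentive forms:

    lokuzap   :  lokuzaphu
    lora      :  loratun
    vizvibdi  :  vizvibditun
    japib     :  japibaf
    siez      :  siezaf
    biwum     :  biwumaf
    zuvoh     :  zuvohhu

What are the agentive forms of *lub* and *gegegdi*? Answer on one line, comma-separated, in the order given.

The pattern is voicing of the final sound: -hu when the stem ends in a voiceless consonant (*lokuzap*, *zuvoh*); -af when the stem ends in a voiced consonant (*japib*, *siez*, *biwum*); -tun when the stem ends in a vowel (*lora*, *vizvibdi*).
*lub* — final sound /b/ (a voiced consonant) → -af → *lubaf*.
*gegegdi* — final sound /i/ (a vowel) → -tun → *gegegditun*.

lubaf, gegegditun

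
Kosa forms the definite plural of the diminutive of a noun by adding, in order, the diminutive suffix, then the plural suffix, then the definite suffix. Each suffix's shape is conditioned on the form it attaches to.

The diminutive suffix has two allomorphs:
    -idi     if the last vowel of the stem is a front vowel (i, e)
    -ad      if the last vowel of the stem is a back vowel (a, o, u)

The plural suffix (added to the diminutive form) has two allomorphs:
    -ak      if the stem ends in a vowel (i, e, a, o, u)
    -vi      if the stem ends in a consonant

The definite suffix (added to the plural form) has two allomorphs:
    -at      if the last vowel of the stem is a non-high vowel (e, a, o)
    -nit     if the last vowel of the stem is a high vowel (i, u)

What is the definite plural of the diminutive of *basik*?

Since the last vowel of *basik* is /i/ (a front vowel), it takes -idi, giving *basikidi*.
The diminutive form *basikidi* — final sound /i/ (a vowel) → -ak → *basikidiak*.
The last vowel of the plural form *basikidiak* is /a/, which is a non-high vowel, so the definite suffix is -at, giving *basikidiakat*.

basikidiakat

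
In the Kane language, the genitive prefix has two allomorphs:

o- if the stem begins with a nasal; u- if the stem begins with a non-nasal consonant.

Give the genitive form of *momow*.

*momow*: first consonant = /m/, a nasal → o- → *omomow*.

omomow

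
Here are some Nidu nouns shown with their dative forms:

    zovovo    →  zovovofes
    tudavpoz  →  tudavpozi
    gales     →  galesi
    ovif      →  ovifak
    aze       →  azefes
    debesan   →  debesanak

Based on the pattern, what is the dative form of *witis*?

witisi

The suffix is conditioned by the final sound: -i when the stem ends in a sibilant (*tudavpoz*, *gales*); -ak when the stem ends in a non-sibilant consonant (*ovif*, *debesan*); -fes when the stem ends in a vowel (*zovovo*, *aze*).
The final sound of *witis* is /s/, which is a sibilant, so the suffix is -i, giving *witisi*.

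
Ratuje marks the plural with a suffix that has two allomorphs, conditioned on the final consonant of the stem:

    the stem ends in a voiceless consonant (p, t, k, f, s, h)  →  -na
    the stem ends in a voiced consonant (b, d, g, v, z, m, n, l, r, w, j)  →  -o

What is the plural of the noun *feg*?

fego

The final consonant of *feg* is /g/, which is voiced, so the suffix is -o, giving *fego*.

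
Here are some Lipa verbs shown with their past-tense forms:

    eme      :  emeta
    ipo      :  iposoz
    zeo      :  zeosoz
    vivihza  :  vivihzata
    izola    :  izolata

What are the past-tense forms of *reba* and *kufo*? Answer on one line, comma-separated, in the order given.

rebata, kufosoz

The suffix is conditioned by the last vowel: -soz when the last vowel of the stem is a rounded vowel (*ipo*, *zeo*); -ta when the last vowel of the stem is an unrounded vowel (*eme*, *vivihza*, *izola*).
The last vowel of *reba* is /a/, which is an unrounded vowel, so the suffix is -ta, giving *rebata*.
Since the last vowel of *kufo* is /o/ (a rounded vowel), it takes -soz, giving *kufosoz*.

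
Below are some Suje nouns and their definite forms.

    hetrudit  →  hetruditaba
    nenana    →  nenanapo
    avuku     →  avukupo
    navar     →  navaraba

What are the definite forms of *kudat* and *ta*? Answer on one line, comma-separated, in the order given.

The suffix is conditioned by the final sound: -aba when the stem ends in a consonant (*hetrudit*, *navar*); -po when the stem ends in a vowel (*nenana*, *avuku*).
*kudat*: final sound = /t/, a consonant → -aba → *kudataba*.
*ta*: final sound = /a/, a vowel → -po → *tapo*.

kudataba, tapo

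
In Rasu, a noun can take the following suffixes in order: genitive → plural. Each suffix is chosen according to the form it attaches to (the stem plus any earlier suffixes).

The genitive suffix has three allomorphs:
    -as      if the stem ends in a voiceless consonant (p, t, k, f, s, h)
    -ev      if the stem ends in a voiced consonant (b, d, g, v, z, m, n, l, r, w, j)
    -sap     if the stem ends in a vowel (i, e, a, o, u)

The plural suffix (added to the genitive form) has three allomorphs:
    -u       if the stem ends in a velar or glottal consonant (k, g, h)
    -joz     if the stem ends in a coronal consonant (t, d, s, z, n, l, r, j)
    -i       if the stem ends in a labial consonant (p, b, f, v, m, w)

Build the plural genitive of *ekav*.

The final sound of *ekav* is /v/, which is a voiced consonant, so the genitive suffix is -ev, giving *ekavev*.
The genitive form *ekavev*: final consonant = /v/, labial → -i → *ekavevi*.

ekavevi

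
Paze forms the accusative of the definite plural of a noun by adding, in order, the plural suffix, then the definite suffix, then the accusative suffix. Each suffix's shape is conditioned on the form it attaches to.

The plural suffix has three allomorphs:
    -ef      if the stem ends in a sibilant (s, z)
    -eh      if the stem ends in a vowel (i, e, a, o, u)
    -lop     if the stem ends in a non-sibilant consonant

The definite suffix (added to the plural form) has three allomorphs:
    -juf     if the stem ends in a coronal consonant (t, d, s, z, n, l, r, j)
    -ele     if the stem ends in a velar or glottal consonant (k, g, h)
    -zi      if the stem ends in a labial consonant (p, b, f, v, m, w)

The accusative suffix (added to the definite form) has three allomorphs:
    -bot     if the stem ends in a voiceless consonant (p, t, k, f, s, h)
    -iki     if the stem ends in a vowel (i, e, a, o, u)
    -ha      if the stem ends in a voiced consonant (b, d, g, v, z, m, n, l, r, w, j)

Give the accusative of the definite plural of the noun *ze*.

zeeheleiki

*ze* — final sound /e/ (a vowel) → -eh → *zeeh*.
The plural form *zeeh*: final consonant = /h/, velar/glottal → -ele → *zeehele*.
The final sound of the definite form *zeehele* is /e/, which is a vowel, so the accusative suffix is -iki, giving *zeeheleiki*.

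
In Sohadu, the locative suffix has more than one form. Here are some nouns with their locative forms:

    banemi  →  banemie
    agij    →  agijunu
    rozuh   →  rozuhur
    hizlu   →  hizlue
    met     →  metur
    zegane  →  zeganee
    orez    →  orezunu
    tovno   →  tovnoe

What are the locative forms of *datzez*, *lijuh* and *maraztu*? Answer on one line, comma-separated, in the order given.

datzezunu, lijuhur, maraztue

Looking at the final sound of each stem: -ur when the stem ends in a voiceless consonant (*rozuh*, *met*); -unu when the stem ends in a voiced consonant (*agij*, *orez*); -e when the stem ends in a vowel (*banemi*, *hizlu*, *zegane*, *tovno*).
The final sound of *datzez* is /z/, which is a voiced consonant, so the suffix is -unu, giving *datzezunu*.
Since the final sound of *lijuh* is /h/ (a voiceless consonant), it takes -ur, giving *lijuhur*.
*maraztu* — final sound /u/ (a vowel) → -e → *maraztue*.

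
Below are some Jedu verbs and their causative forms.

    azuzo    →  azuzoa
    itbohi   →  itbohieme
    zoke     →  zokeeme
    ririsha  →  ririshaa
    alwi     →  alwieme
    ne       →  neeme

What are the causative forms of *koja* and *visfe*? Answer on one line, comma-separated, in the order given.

kojaa, visfeeme

The alternation tracks the last vowel of the stem — -eme when the last vowel of the stem is a front vowel (*itbohi*, *zoke*, *alwi*, *ne*); -a when the last vowel of the stem is a back vowel (*azuzo*, *ririsha*).
The last vowel of *koja* is /a/, which is a back vowel, so the suffix is -a, giving *kojaa*.
*visfe* — last vowel /e/ (a front vowel) → -eme → *visfeeme*.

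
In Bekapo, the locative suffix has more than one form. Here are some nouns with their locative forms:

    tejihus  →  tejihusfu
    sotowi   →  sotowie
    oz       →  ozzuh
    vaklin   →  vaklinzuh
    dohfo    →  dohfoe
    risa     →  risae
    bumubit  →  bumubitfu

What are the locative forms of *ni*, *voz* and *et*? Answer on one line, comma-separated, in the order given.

nie, vozzuh, etfu

The suffix is conditioned by the final sound: -fu when the stem ends in a voiceless consonant (*tejihus*, *bumubit*); -zuh when the stem ends in a voiced consonant (*oz*, *vaklin*); -e when the stem ends in a vowel (*sotowi*, *dohfo*, *risa*).
*ni* — final sound /i/ (a vowel) → -e → *nie*.
Since the final sound of *voz* is /z/ (a voiced consonant), it takes -zuh, giving *vozzuh*.
*et*: final sound = /t/, a voiceless consonant → -fu → *etfu*.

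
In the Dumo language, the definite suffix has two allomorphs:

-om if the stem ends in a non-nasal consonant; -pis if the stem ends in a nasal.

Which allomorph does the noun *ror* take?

Since the final consonant of *ror* is /r/ (non-nasal), it takes -om.

-om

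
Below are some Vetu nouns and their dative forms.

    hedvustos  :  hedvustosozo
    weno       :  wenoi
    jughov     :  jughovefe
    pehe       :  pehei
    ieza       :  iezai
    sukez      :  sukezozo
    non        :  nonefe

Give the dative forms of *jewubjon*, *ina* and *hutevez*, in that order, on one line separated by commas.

jewubjonefe, inai, hutevezozo

Looking at the final sound of each stem: -ozo when the stem ends in a sibilant (*hedvustos*, *sukez*); -efe when the stem ends in a non-sibilant consonant (*jughov*, *non*); -i when the stem ends in a vowel (*weno*, *pehe*, *ieza*).
*jewubjon* — final sound /n/ (a non-sibilant consonant) → -efe → *jewubjonefe*.
*ina*: final sound = /a/, a vowel → -i → *inai*.
*hutevez* — final sound /z/ (a sibilant) → -ozo → *hutevezozo*.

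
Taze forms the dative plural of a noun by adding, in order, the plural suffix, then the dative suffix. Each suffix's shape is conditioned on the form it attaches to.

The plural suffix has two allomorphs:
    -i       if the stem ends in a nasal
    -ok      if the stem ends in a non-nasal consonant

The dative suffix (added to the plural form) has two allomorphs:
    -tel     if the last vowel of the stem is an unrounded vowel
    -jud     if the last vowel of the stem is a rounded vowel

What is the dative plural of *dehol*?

*dehol* — final consonant /l/ (non-nasal) → -ok → *deholok*.
Since the last vowel of the plural form *deholok* is /o/ (a rounded vowel), it takes -jud, giving *deholokjud*.

deholokjud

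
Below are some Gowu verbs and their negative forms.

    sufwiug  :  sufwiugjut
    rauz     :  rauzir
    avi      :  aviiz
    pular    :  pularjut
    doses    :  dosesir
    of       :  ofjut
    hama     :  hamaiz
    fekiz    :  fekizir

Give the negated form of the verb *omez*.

The suffix is conditioned by the final sound: -ir when the stem ends in a sibilant (*rauz*, *doses*, *fekiz*); -jut when the stem ends in a non-sibilant consonant (*sufwiug*, *pular*, *of*); -iz when the stem ends in a vowel (*avi*, *hama*).
Since the final sound of *omez* is /z/ (a sibilant), it takes -ir, giving *omezir*.

omezir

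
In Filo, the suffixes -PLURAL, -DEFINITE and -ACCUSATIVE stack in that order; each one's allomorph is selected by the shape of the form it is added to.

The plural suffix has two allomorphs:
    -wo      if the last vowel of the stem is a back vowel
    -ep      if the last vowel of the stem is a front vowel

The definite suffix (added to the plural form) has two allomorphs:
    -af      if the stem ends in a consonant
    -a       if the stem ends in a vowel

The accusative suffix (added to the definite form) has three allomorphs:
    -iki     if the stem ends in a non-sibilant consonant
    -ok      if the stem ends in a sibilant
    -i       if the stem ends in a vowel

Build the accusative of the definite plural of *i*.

*i* — last vowel /i/ (a front vowel) → -ep → *iep*.
The final sound of the plural form *iep* is /p/, which is a consonant, so the definite suffix is -af, giving *iepaf*.
The definite form *iepaf*: final sound = /f/, a non-sibilant consonant → -iki → *iepafiki*.

iepafiki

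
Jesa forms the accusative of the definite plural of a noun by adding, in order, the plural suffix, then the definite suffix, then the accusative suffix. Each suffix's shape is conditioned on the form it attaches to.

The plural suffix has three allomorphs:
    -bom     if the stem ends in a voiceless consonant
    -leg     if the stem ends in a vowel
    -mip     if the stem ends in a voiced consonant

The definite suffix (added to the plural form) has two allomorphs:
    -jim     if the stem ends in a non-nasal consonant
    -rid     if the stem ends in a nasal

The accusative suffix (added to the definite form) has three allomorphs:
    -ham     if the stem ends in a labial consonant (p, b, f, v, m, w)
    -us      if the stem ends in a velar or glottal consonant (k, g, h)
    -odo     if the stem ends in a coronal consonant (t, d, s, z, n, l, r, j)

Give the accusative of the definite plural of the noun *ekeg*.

ekegmipjimham

*ekeg*: final sound = /g/, a voiced consonant → -mip → *ekegmip*.
The final consonant of the plural form *ekegmip* is /p/, which is non-nasal, so the definite suffix is -jim, giving *ekegmipjim*.
The definite form *ekegmipjim* — final consonant /m/ (labial) → -ham → *ekegmipjimham*.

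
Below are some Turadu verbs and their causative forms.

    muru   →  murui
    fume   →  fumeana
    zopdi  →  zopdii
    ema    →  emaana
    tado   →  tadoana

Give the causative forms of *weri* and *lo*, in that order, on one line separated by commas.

werii, loana

Looking at the last vowel of each stem: -i when the last vowel of the stem is a high vowel (*muru*, *zopdi*); -ana when the last vowel of the stem is a non-high vowel (*fume*, *ema*, *tado*).
*weri*: last vowel = /i/, a high vowel → -i → *werii*.
The last vowel of *lo* is /o/, which is a non-high vowel, so the suffix is -ana, giving *loana*.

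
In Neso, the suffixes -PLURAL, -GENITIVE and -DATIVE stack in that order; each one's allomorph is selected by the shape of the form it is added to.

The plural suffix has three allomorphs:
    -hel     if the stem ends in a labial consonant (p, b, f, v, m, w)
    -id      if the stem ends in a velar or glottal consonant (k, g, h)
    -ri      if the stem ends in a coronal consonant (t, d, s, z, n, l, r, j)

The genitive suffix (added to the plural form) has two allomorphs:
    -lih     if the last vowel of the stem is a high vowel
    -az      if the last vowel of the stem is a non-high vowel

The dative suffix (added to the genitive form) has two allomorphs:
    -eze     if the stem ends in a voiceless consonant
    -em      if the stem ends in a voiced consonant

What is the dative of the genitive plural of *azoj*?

azojriliheze

*azoj*: final consonant = /j/, coronal → -ri → *azojri*.
Since the last vowel of the plural form *azojri* is /i/ (a high vowel), it takes -lih, giving *azojrilih*.
The genitive form *azojrilih*: final consonant = /h/, voiceless → -eze → *azojriliheze*.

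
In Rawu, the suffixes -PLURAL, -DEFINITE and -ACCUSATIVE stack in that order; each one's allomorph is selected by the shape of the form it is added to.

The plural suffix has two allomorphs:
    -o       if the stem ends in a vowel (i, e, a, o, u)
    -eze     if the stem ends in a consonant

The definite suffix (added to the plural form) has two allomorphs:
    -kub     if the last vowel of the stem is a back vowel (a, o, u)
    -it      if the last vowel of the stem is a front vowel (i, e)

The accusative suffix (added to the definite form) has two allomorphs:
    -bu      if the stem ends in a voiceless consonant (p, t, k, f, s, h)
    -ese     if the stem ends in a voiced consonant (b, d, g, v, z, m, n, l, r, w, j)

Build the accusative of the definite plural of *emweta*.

emwetaokubese

*emweta* — final sound /a/ (a vowel) → -o → *emwetao*.
The last vowel of the plural form *emwetao* is /o/, which is a back vowel, so the definite suffix is -kub, giving *emwetaokub*.
The definite form *emwetaokub*: final consonant = /b/, voiced → -ese → *emwetaokubese*.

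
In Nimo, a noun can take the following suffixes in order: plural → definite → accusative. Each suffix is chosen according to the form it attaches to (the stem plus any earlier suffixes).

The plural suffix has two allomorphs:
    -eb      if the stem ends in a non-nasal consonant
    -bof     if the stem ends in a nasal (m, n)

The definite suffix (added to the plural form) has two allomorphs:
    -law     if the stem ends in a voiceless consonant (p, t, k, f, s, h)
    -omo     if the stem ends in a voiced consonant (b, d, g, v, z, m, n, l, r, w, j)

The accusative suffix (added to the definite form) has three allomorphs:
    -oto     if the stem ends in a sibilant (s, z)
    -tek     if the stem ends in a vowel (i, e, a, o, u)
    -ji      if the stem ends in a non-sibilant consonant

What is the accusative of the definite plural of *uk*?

ukebomotek

*uk* — final consonant /k/ (non-nasal) → -eb → *ukeb*.
Since the final consonant of the plural form *ukeb* is /b/ (voiced), it takes -omo, giving *ukebomo*.
The final sound of the definite form *ukebomo* is /o/, which is a vowel, so the accusative suffix is -tek, giving *ukebomotek*.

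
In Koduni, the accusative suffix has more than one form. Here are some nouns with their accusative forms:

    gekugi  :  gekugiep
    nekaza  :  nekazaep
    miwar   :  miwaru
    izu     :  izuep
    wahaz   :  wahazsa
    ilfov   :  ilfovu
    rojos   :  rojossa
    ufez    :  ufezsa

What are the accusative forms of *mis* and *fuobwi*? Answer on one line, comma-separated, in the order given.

missa, fuobwiep

Looking at the final sound of each stem: -sa when the stem ends in a sibilant (*wahaz*, *rojos*, *ufez*); -u when the stem ends in a non-sibilant consonant (*miwar*, *ilfov*); -ep when the stem ends in a vowel (*gekugi*, *nekaza*, *izu*).
*mis* — final sound /s/ (a sibilant) → -sa → *missa*.
*fuobwi*: final sound = /i/, a vowel → -ep → *fuobwiep*.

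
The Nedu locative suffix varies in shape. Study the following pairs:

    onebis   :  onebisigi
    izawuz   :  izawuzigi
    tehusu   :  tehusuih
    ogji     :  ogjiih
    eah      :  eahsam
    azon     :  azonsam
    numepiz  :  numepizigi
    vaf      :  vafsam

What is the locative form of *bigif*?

The suffix is conditioned by the final sound: -igi when the stem ends in a sibilant (*onebis*, *izawuz*, *numepiz*); -sam when the stem ends in a non-sibilant consonant (*eah*, *azon*, *vaf*); -ih when the stem ends in a vowel (*tehusu*, *ogji*).
The final sound of *bigif* is /f/, which is a non-sibilant consonant, so the suffix is -sam, giving *bigifsam*.

bigifsam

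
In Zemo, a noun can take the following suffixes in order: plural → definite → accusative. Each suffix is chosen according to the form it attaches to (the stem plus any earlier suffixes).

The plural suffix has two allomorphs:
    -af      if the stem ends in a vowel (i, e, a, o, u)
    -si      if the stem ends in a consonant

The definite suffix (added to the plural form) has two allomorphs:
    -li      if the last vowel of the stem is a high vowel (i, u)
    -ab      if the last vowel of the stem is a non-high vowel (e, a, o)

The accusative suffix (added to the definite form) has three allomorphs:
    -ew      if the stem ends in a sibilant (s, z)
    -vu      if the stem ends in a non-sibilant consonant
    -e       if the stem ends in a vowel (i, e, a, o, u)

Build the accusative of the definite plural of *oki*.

okiafabvu

*oki* — final sound /i/ (a vowel) → -af → *okiaf*.
The plural form *okiaf* — last vowel /a/ (a non-high vowel) → -ab → *okiafab*.
The definite form *okiafab*: final sound = /b/, a non-sibilant consonant → -vu → *okiafabvu*.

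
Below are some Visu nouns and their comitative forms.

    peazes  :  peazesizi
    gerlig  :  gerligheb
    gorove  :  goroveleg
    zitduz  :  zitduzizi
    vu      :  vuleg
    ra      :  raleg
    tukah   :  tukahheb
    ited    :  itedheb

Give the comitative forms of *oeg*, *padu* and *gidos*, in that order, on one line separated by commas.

oegheb, paduleg, gidosizi

The pattern is sibilance of the final sound: -izi when the stem ends in a sibilant (*peazes*, *zitduz*); -heb when the stem ends in a non-sibilant consonant (*gerlig*, *tukah*, *ited*); -leg when the stem ends in a vowel (*gorove*, *vu*, *ra*).
Since the final sound of *oeg* is /g/ (a non-sibilant consonant), it takes -heb, giving *oegheb*.
*padu* — final sound /u/ (a vowel) → -leg → *paduleg*.
*gidos* — final sound /s/ (a sibilant) → -izi → *gidosizi*.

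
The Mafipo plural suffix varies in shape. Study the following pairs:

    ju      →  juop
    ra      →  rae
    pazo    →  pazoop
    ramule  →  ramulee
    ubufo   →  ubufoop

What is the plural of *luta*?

lutae

The alternation tracks the last vowel of the stem — -op when the last vowel of the stem is a rounded vowel (*ju*, *pazo*, *ubufo*); -e when the last vowel of the stem is an unrounded vowel (*ra*, *ramule*).
Since the last vowel of *luta* is /a/ (an unrounded vowel), it takes -e, giving *lutae*.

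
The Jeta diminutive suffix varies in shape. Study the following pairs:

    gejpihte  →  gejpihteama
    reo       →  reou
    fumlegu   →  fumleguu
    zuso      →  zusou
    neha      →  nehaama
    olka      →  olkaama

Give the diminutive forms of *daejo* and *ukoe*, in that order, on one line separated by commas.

The suffix is conditioned by the last vowel: -u when the last vowel of the stem is a rounded vowel (*reo*, *fumlegu*, *zuso*); -ama when the last vowel of the stem is an unrounded vowel (*gejpihte*, *neha*, *olka*).
Since the last vowel of *daejo* is /o/ (a rounded vowel), it takes -u, giving *daejou*.
The last vowel of *ukoe* is /e/, which is an unrounded vowel, so the suffix is -ama, giving *ukoeama*.

daejou, ukoeama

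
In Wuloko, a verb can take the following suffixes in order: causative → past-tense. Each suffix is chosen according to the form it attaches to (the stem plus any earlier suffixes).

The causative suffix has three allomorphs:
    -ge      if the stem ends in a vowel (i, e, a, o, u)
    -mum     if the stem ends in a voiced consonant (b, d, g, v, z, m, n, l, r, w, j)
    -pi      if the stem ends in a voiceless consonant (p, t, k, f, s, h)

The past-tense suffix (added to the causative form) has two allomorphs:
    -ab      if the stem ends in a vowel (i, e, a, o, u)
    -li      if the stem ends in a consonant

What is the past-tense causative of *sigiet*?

The final sound of *sigiet* is /t/, which is a voiceless consonant, so the causative suffix is -pi, giving *sigietpi*.
The causative form *sigietpi* — final sound /i/ (a vowel) → -ab → *sigietpiab*.

sigietpiab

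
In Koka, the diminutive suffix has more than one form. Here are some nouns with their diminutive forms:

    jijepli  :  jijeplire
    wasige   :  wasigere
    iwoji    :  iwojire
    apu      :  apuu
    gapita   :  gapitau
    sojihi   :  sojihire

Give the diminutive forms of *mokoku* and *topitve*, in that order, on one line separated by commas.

Looking at the last vowel of each stem: -re when the last vowel of the stem is a front vowel (*jijepli*, *wasige*, *iwoji*, *sojihi*); -u when the last vowel of the stem is a back vowel (*apu*, *gapita*).
*mokoku* — last vowel /u/ (a back vowel) → -u → *mokokuu*.
The last vowel of *topitve* is /e/, which is a front vowel, so the suffix is -re, giving *topitvere*.

mokokuu, topitvere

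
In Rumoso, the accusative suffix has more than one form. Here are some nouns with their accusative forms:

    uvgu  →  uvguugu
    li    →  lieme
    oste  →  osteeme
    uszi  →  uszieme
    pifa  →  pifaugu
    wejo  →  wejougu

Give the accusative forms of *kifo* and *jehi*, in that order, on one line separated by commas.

kifougu, jehieme

The suffix is conditioned by the last vowel: -eme when the last vowel of the stem is a front vowel (*li*, *oste*, *uszi*); -ugu when the last vowel of the stem is a back vowel (*uvgu*, *pifa*, *wejo*).
The last vowel of *kifo* is /o/, which is a back vowel, so the suffix is -ugu, giving *kifougu*.
The last vowel of *jehi* is /i/, which is a front vowel, so the suffix is -eme, giving *jehieme*.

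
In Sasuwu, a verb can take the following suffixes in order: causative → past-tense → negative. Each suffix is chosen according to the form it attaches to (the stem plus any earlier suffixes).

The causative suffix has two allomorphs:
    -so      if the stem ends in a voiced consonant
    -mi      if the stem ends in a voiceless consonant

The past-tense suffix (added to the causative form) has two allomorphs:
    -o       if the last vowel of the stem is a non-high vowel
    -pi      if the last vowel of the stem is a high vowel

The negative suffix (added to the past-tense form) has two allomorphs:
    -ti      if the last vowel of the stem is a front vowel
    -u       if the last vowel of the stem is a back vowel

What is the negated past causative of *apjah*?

*apjah*: final consonant = /h/, voiceless → -mi → *apjahmi*.
The last vowel of the causative form *apjahmi* is /i/, which is a high vowel, so the past-tense suffix is -pi, giving *apjahmipi*.
Since the last vowel of the past-tense form *apjahmipi* is /i/ (a front vowel), it takes -ti, giving *apjahmipiti*.

apjahmipiti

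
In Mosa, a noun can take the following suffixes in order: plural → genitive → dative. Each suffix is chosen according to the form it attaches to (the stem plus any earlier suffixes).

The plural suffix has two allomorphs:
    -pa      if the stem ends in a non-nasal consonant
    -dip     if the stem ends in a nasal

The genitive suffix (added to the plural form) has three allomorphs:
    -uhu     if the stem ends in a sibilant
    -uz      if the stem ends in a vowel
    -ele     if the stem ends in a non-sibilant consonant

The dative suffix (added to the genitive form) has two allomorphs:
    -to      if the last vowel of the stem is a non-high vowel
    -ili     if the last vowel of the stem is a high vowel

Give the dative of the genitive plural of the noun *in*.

indipeleto

*in* — final consonant /n/ (a nasal) → -dip → *indip*.
The plural form *indip* — final sound /p/ (a non-sibilant consonant) → -ele → *indipele*.
Since the last vowel of the genitive form *indipele* is /e/ (a non-high vowel), it takes -to, giving *indipeleto*.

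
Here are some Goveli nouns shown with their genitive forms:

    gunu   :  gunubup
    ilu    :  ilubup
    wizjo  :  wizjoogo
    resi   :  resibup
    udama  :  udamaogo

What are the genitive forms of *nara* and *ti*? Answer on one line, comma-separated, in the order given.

The suffix is conditioned by the last vowel: -bup when the last vowel of the stem is a high vowel (*gunu*, *ilu*, *resi*); -ogo when the last vowel of the stem is a non-high vowel (*wizjo*, *udama*).
*nara*: last vowel = /a/, a non-high vowel → -ogo → *naraogo*.
The last vowel of *ti* is /i/, which is a high vowel, so the suffix is -bup, giving *tibup*.

naraogo, tibup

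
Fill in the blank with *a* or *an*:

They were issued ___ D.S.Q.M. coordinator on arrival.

a

The indefinite article is chosen by the initial *sound* of the following word, not its spelling.
The initialism *D.S.Q.M.* is read letter by letter; the first letter, D, is pronounced /diː/, which begins with a consonant sound.
So the article is *a*: They were issued a D.S.Q.M. coordinator on arrival.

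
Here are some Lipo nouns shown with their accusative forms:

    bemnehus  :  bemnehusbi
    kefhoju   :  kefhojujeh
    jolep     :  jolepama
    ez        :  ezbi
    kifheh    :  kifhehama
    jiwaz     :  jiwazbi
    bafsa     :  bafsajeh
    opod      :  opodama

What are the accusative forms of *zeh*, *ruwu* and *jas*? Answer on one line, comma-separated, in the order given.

The suffix is conditioned by the final sound: -bi when the stem ends in a sibilant (*bemnehus*, *ez*, *jiwaz*); -ama when the stem ends in a non-sibilant consonant (*jolep*, *kifheh*, *opod*); -jeh when the stem ends in a vowel (*kefhoju*, *bafsa*).
*zeh*: final sound = /h/, a non-sibilant consonant → -ama → *zehama*.
*ruwu*: final sound = /u/, a vowel → -jeh → *ruwujeh*.
*jas* — final sound /s/ (a sibilant) → -bi → *jasbi*.

zehama, ruwujeh, jasbi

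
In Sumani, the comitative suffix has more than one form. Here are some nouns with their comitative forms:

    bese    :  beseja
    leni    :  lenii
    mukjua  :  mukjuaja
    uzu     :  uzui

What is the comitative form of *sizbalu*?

sizbalui

The pattern is height harmony: -i when the last vowel of the stem is a high vowel (*leni*, *uzu*); -ja when the last vowel of the stem is a non-high vowel (*bese*, *mukjua*).
The last vowel of *sizbalu* is /u/, which is a high vowel, so the suffix is -i, giving *sizbalui*.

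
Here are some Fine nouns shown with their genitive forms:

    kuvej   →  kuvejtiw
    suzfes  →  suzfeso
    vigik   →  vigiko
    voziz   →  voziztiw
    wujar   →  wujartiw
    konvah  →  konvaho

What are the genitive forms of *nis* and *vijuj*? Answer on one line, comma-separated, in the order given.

The pattern is voicing of the final consonant: -o when the stem ends in a voiceless consonant (*suzfes*, *vigik*, *konvah*); -tiw when the stem ends in a voiced consonant (*kuvej*, *voziz*, *wujar*).
Since the final consonant of *nis* is /s/ (voiceless), it takes -o, giving *niso*.
Since the final consonant of *vijuj* is /j/ (voiced), it takes -tiw, giving *vijujtiw*.

niso, vijujtiw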